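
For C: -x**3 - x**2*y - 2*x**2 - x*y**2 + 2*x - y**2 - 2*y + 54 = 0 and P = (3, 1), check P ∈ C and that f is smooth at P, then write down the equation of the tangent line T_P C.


Tangent line at P: -44*x - 19*y + 151 = 0.

Step 1: f(3, 1) = 0, so P lies on C.
Step 2: partial derivatives
  f_x(x, y) = -3*x**2 - 2*x*y - 4*x - y**2 + 2, f_y(x, y) = -x**2 - 2*x*y - 2*y - 2.
  f_x(P) = -44, f_y(P) = -19 (gradient nonzero, so P is smooth).
Step 3: tangent line at P: -44·(x − 3) + -19·(y − 1) = 0.
Expanding: -44*x - 19*y + 151 = 0.


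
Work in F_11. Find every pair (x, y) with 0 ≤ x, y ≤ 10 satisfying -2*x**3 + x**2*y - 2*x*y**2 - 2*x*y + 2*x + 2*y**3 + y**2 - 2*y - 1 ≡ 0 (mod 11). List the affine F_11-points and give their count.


Affine F_11-points: {(0, 1), (0, 5), (0, 10), (1, 4), (1, 5), (1, 8), (2, 8), (3, 6), (4, 0), (4, 2), (4, 7), (5, 6), (5, 9), (6, 6), (7, 5), (8, 9), (9, 0)}; count = 17.

For each of the 121 pairs (x, y) ∈ F_11², evaluate f(x, y) mod 11. Record the zeros.
  x = 0: [0↦10, 1↦0, 2↦4, 3↦1, 4↦3, 5↦0, 6↦4, 7↦5, 8↦4, 9↦2, 10↦0]  zeros at y ∈ {1, 5, 10}
  x = 1: [0↦10, 1↦8, 2↦5, 3↦2, 4↦0, 5↦0, 6↦3, 7↦10, 8↦0, 9↦7, 10↦10]  zeros at y ∈ {4, 5, 8}
  x = 2: [0↦9, 1↦6, 2↦9, 3↦8, 4↦4, 5↦9, 6↦2, 7↦6, 8↦0, 9↦7, 10↦6]  zeros at y ∈ {8}
  x = 3: [0↦6, 1↦4, 2↦4, 3↦7, 4↦3, 5↦4, 6↦0, 7↦3, 8↦3, 9↦1, 10↦9]  zeros at y ∈ {6}
  x = 4: [0↦0, 1↦1, 2↦0, 3↦9, 4↦7, 5↦6, 6↦7, 7↦0, 8↦8, 9↦10, 10↦7]  zeros at y ∈ {0, 2, 7}
  x = 5: [0↦1, 1↦7, 2↦7, 3↦2, 4↦4, 5↦3, 6↦0, 7↦7, 8↦3, 9↦0, 10↦10]  zeros at y ∈ {6, 9}
  x = 6: [0↦8, 1↦10, 2↦2, 3↦7, 4↦4, 5↦5, 6↦0, 7↦1, 8↦9, 9↦3, 10↦6]  zeros at y ∈ {6}
  x = 7: [0↦9, 1↦9, 2↦6, 3↦1, 4↦6, 5↦0, 6↦6, 7↦3, 8↦3, 9↦7, 10↦5]  zeros at y ∈ {5}
  x = 8: [0↦3, 1↦3, 2↦7, 3↦5, 4↦9, 5↦9, 6↦6, 7↦1, 8↦6, 9↦0, 10↦6]  zeros at y ∈ {9}
  x = 9: [0↦0, 1↦2, 2↦4, 3↦7, 4↦1, 5↦9, 6↦10, 7↦5, 8↦6, 9↦3, 10↦8]  zeros at y ∈ {0}
  x = 10: [0↦10, 1↦5, 2↦7, 3↦6, 4↦3, 5↦10, 6↦6, 7↦3, 8↦2, 9↦4, 10↦10]  zeros at y ∈ ∅
Collecting zeros: affine points = {(0, 1), (0, 5), (0, 10), (1, 4), (1, 5), (1, 8), (2, 8), (3, 6), (4, 0), (4, 2), (4, 7), (5, 6), (5, 9), (6, 6), (7, 5), (8, 9), (9, 0)}.
Total count |C(F_11)_aff| = 17.


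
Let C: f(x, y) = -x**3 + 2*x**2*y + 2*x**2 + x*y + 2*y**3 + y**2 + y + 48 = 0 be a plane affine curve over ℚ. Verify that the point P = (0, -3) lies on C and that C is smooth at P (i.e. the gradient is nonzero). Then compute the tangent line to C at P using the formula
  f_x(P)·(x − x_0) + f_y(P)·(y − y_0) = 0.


Tangent line at P: -3*x + 49*y + 147 = 0.

Step 1: f(0, -3) = 0, so P lies on C.
Step 2: partial derivatives
  f_x(x, y) = -3*x**2 + 4*x*y + 4*x + y, f_y(x, y) = 2*x**2 + x + 6*y**2 + 2*y + 1.
  f_x(P) = -3, f_y(P) = 49 (gradient nonzero, so P is smooth).
Step 3: tangent line at P: -3·(x − 0) + 49·(y − -3) = 0.
Expanding: -3*x + 49*y + 147 = 0.


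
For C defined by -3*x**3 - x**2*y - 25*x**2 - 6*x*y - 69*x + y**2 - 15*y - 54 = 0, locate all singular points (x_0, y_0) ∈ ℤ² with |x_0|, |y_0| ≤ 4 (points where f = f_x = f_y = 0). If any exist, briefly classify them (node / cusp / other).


Singular points: {(-3, 3)}; classification: node.

Compute partial derivatives:
  f_x = -9*x**2 - 2*x*y - 50*x - 6*y - 69.
  f_y = -x**2 - 6*x + 2*y - 15.
Scan x_0 ∈ {−4, ..., 4}. For each x_0, f_y(x_0, y) is a polynomial in y; find its integer roots y ∈ {−4, ..., 4}, then test f_x and f at those candidates.
  x = -4: f_y(-4, y) = 2*y - 7; no integer root y with |y| ≤ 4.
  x = -3: f_y(-3, y) = 2*y - 6; vanishes at y ∈ {3}. (-3, 3): f_x = 0, f = 0 — SINGULAR.
  x = -2: f_y(-2, y) = 2*y - 7; no integer root y with |y| ≤ 4.
  x = -1: f_y(-1, y) = 2*y - 10; no integer root y with |y| ≤ 4.
  x = 0: f_y(0, y) = 2*y - 15; no integer root y with |y| ≤ 4.
  x = 1: f_y(1, y) = 2*y - 22; no integer root y with |y| ≤ 4.
  x = 2: f_y(2, y) = 2*y - 31; no integer root y with |y| ≤ 4.
  x = 3: f_y(3, y) = 2*y - 42; no integer root y with |y| ≤ 4.
  x = 4: f_y(4, y) = 2*y - 55; no integer root y with |y| ≤ 4.
Only singular point on the grid: (-3, 3).
Classify: substitute x = -3 + u, y = 3 + v and expand: f = -3*u**3 - u**2*v - u**2 + v**2.
No constant or linear terms (consistent with a singular point). Quadratic part: -u**2 + v**2. Cubic part: -3*u**3 - u**2*v.
The quadratic part v**2 - u**2 = (v − u)(v + u) splits into two distinct linear factors, so there are two distinct tangent lines y − 3 = ±(x − -3) — this is a node (ordinary double point).
Classification: node.


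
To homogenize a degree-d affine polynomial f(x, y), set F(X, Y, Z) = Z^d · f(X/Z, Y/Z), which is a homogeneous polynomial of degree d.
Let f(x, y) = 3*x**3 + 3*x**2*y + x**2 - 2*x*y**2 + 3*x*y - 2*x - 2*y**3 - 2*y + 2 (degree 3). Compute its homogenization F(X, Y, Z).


F(X, Y, Z) = 3*X**3 + 3*X**2*Y + X**2*Z - 2*X*Y**2 + 3*X*Y*Z - 2*X*Z**2 - 2*Y**3 - 2*Y*Z**2 + 2*Z**3

deg(f) = 3.
Substitute x = X/Z, y = Y/Z into f, then multiply by Z^3.
  monomial 3·x^3·y^0 ↦ 3·X^3·Y^0·Z^0.
  monomial 3·x^2·y^1 ↦ 3·X^2·Y^1·Z^0.
  monomial 1·x^2·y^0 ↦ 1·X^2·Y^0·Z^1.
  monomial -2·x^1·y^2 ↦ -2·X^1·Y^2·Z^0.
  monomial 3·x^1·y^1 ↦ 3·X^1·Y^1·Z^1.
  monomial -2·x^1·y^0 ↦ -2·X^1·Y^0·Z^2.
  monomial -2·x^0·y^3 ↦ -2·X^0·Y^3·Z^0.
  monomial -2·x^0·y^1 ↦ -2·X^0·Y^1·Z^2.
  monomial 2·x^0·y^0 ↦ 2·X^0·Y^0·Z^3.
Collecting: F(X, Y, Z) = 3*X**3 + 3*X**2*Y + X**2*Z - 2*X*Y**2 + 3*X*Y*Z - 2*X*Z**2 - 2*Y**3 - 2*Y*Z**2 + 2*Z**3.


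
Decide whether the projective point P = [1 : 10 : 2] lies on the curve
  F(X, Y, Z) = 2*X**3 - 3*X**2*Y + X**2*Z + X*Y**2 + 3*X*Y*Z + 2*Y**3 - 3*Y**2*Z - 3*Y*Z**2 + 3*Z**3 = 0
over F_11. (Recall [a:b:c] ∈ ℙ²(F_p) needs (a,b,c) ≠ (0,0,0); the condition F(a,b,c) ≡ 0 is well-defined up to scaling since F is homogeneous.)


F(1,10,2) ≡ 8 (mod 11); P is NOT on the curve.

Evaluate F(1, 10, 2) term-by-term (mod 11).
  2*X**3 ↦ 2·1·1·1 = 2
  -3*X**2*Y ↦ -3·1·10·1 = -30
  X**2*Z ↦ 1·1·1·2 = 2
  X*Y**2 ↦ 1·1·100·1 = 100
  3*X*Y*Z ↦ 3·1·10·2 = 60
  2*Y**3 ↦ 2·1·1000·1 = 2000
  -3*Y**2*Z ↦ -3·1·100·2 = -600
  -3*Y*Z**2 ↦ -3·1·10·4 = -120
  3*Z**3 ↦ 3·1·1·8 = 24
Sum: F(1, 10, 2) = (2) + (-30) + (2) + (100) + (60) + (2000) + (-600) + (-120) + (24) = 1438.
Reducing mod 11: 1438 ≡ 8 (mod 11).
Since F(a, b, c) ≡ 8 ≠ 0 (mod 11), P does NOT lie on the curve.


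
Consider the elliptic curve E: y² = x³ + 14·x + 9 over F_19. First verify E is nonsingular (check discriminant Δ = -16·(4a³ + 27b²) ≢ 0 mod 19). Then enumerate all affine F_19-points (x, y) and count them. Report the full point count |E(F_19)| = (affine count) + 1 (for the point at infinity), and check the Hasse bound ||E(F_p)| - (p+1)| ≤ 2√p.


Affine points = {(0, 3), (0, 16), (1, 9), (1, 10), (2, 8), (2, 11), (6, 9), (6, 10), (8, 5), (8, 14), (9, 3), (9, 16), (10, 3), (10, 16), (12, 9), (12, 10), (14, 2), (14, 17), (16, 4), (16, 15), (17, 7), (17, 12)}; affine count = 22; |E(F_19)| = 23.

Discriminant check: Δ ∝ 4a³ + 27b² = 4·14³ + 27·9² = 4·2744 + 27·81 ≡ 15 (mod 19). Nonzero ⇒ E is nonsingular.
For each x ∈ F_19, compute rhs = x³ + 14·x + 9 mod 19, then count y ∈ F_19 with y² ≡ rhs.
  x = 0: rhs = 9, matching y values: 3, 16 (2 points).
  x = 1: rhs = 5, matching y values: 9, 10 (2 points).
  x = 2: rhs = 7, matching y values: 8, 11 (2 points).
  x = 3: rhs = 2, matching y values: none (0 points).
  x = 4: rhs = 15, matching y values: none (0 points).
  x = 5: rhs = 14, matching y values: none (0 points).
  x = 6: rhs = 5, matching y values: 9, 10 (2 points).
  x = 7: rhs = 13, matching y values: none (0 points).
  x = 8: rhs = 6, matching y values: 5, 14 (2 points).
  x = 9: rhs = 9, matching y values: 3, 16 (2 points).
  x = 10: rhs = 9, matching y values: 3, 16 (2 points).
  x = 11: rhs = 12, matching y values: none (0 points).
  x = 12: rhs = 5, matching y values: 9, 10 (2 points).
  x = 13: rhs = 13, matching y values: none (0 points).
  x = 14: rhs = 4, matching y values: 2, 17 (2 points).
  x = 15: rhs = 3, matching y values: none (0 points).
  x = 16: rhs = 16, matching y values: 4, 15 (2 points).
  x = 17: rhs = 11, matching y values: 7, 12 (2 points).
  x = 18: rhs = 13, matching y values: none (0 points).
Total affine count: 22.
Full point count |E(F_19)| = 22 + 1 = 23.
Hasse bound: |23 − (19+1)| = |3| = 3 ≤ 2√19 ≈ 8.7178 ✓.


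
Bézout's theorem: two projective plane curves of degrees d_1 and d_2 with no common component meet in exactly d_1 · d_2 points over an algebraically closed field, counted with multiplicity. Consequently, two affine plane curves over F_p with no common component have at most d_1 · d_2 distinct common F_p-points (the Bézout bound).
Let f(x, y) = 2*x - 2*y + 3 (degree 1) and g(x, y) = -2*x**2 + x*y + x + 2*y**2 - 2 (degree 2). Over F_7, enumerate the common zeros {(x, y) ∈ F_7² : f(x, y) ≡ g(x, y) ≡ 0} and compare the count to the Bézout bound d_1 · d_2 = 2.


Common zeros: {(4, 2), (5, 3)}; count = 2; Bézout bound = 2.

deg(f) = 1, deg(g) = 2, so Bézout bound = 2.
Scan x ∈ F_7. For each x, list the y ∈ F_7 with f(x, y) ≡ 0 and those with g(x, y) ≡ 0 (mod 7); the common zeros in that column are the intersection.
  x = 0: f ≡ 0 at y ∈ {5}; g ≡ 0 at y ∈ {1, 6}; common: ∅.
  x = 1: f ≡ 0 at y ∈ {6}; g ≡ 0 at y ∈ {1, 2}; common: ∅.
  x = 2: f ≡ 0 at y ∈ {0}; g ≡ 0 at y ∈ ∅; common: ∅.
  x = 3: f ≡ 0 at y ∈ {1}; g ≡ 0 at y ∈ ∅; common: ∅.
  x = 4: f ≡ 0 at y ∈ {2}; g ≡ 0 at y ∈ {2, 3}; common: {2}.
  x = 5: f ≡ 0 at y ∈ {3}; g ≡ 0 at y ∈ {3, 5}; common: {3}.
  x = 6: f ≡ 0 at y ∈ {4}; g ≡ 0 at y ∈ ∅; common: ∅.
Collecting: common zeros = {(4, 2), (5, 3)}, so the count is 2.
Comparison with the Bézout bound: 2 ≤ 2 = deg(f)·deg(g), as expected for curves with no common component (the bound is attained).


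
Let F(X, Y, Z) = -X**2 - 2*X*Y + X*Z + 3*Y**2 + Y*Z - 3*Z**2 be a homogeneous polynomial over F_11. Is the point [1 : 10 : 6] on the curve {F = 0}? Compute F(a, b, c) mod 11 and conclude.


F(1,10,6) ≡ 6 (mod 11); P is NOT on the curve.

Evaluate F(1, 10, 6) term-by-term (mod 11).
  -X**2 ↦ -1·1·1·1 = -1
  -2*X*Y ↦ -2·1·10·1 = -20
  X*Z ↦ 1·1·1·6 = 6
  3*Y**2 ↦ 3·1·100·1 = 300
  Y*Z ↦ 1·1·10·6 = 60
  -3*Z**2 ↦ -3·1·1·36 = -108
Sum: F(1, 10, 6) = (-1) + (-20) + (6) + (300) + (60) + (-108) = 237.
Reducing mod 11: 237 ≡ 6 (mod 11).
Since F(a, b, c) ≡ 6 ≠ 0 (mod 11), P does NOT lie on the curve.


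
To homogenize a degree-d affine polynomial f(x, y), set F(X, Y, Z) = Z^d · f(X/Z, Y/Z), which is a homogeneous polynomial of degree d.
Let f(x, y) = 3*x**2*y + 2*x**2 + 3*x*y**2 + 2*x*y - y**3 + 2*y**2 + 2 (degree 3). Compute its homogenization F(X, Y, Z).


F(X, Y, Z) = 3*X**2*Y + 2*X**2*Z + 3*X*Y**2 + 2*X*Y*Z - Y**3 + 2*Y**2*Z + 2*Z**3

deg(f) = 3.
Substitute x = X/Z, y = Y/Z into f, then multiply by Z^3.
  monomial 3·x^2·y^1 ↦ 3·X^2·Y^1·Z^0.
  monomial 2·x^2·y^0 ↦ 2·X^2·Y^0·Z^1.
  monomial 3·x^1·y^2 ↦ 3·X^1·Y^2·Z^0.
  monomial 2·x^1·y^1 ↦ 2·X^1·Y^1·Z^1.
  monomial -1·x^0·y^3 ↦ -1·X^0·Y^3·Z^0.
  monomial 2·x^0·y^2 ↦ 2·X^0·Y^2·Z^1.
  monomial 2·x^0·y^0 ↦ 2·X^0·Y^0·Z^3.
Collecting: F(X, Y, Z) = 3*X**2*Y + 2*X**2*Z + 3*X*Y**2 + 2*X*Y*Z - Y**3 + 2*Y**2*Z + 2*Z**3.


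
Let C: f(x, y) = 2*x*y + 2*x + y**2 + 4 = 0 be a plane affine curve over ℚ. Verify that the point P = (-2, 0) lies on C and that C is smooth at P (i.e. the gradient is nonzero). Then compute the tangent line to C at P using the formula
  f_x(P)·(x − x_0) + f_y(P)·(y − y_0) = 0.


Tangent line at P: 2*x - 4*y + 4 = 0.

Step 1: f(-2, 0) = 0, so P lies on C.
Step 2: partial derivatives
  f_x(x, y) = 2*y + 2, f_y(x, y) = 2*x + 2*y.
  f_x(P) = 2, f_y(P) = -4 (gradient nonzero, so P is smooth).
Step 3: tangent line at P: 2·(x − -2) + -4·(y − 0) = 0.
Expanding: 2*x - 4*y + 4 = 0.


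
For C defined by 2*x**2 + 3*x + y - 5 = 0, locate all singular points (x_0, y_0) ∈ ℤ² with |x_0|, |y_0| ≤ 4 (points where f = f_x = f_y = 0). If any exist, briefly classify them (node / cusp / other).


No singular points in the scanned grid; C is smooth there.

Compute partial derivatives:
  f_x = 4*x + 3.
  f_y = 1.
f_y = 1 is a nonzero constant, so f_y never vanishes: no point (x, y) can satisfy f = f_x = f_y = 0. In particular no (x, y) ∈ {−4, ..., 4}² is singular; the curve is smooth.


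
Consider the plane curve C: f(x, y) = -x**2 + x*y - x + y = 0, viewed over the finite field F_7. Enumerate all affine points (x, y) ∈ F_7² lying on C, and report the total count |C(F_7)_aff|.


Affine F_7-points: {(0, 0), (1, 1), (2, 2), (3, 3), (4, 4), (5, 5), (6, 0), (6, 1), (6, 2), (6, 3), (6, 4), (6, 5), (6, 6)}; count = 13.

For each of the 49 pairs (x, y) ∈ F_7², evaluate f(x, y) mod 7. Record the zeros.
  x = 0: [0↦0, 1↦1, 2↦2, 3↦3, 4↦4, 5↦5, 6↦6]  zeros at y ∈ {0}
  x = 1: [0↦5, 1↦0, 2↦2, 3↦4, 4↦6, 5↦1, 6↦3]  zeros at y ∈ {1}
  x = 2: [0↦1, 1↦4, 2↦0, 3↦3, 4↦6, 5↦2, 6↦5]  zeros at y ∈ {2}
  x = 3: [0↦2, 1↦6, 2↦3, 3↦0, 4↦4, 5↦1, 6↦5]  zeros at y ∈ {3}
  x = 4: [0↦1, 1↦6, 2↦4, 3↦2, 4↦0, 5↦5, 6↦3]  zeros at y ∈ {4}
  x = 5: [0↦5, 1↦4, 2↦3, 3↦2, 4↦1, 5↦0, 6↦6]  zeros at y ∈ {5}
  x = 6: [0↦0, 1↦0, 2↦0, 3↦0, 4↦0, 5↦0, 6↦0]  zeros at y ∈ {0, 1, 2, 3, 4, 5, 6}
Collecting zeros: affine points = {(0, 0), (1, 1), (2, 2), (3, 3), (4, 4), (5, 5), (6, 0), (6, 1), (6, 2), (6, 3), (6, 4), (6, 5), (6, 6)}.
Total count |C(F_7)_aff| = 13.


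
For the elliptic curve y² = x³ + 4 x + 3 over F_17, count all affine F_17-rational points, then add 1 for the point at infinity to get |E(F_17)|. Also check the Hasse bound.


Affine points = {(1, 5), (1, 12), (2, 6), (2, 11), (3, 5), (3, 12), (4, 7), (4, 10), (7, 0), (11, 1), (11, 16), (13, 5), (13, 12), (14, 7), (14, 10), (15, 2), (15, 15), (16, 7), (16, 10)}; affine count = 19; |E(F_17)| = 20.

Discriminant check: Δ ∝ 4a³ + 27b² = 4·4³ + 27·3² = 4·64 + 27·9 ≡ 6 (mod 17). Nonzero ⇒ E is nonsingular.
For each x ∈ F_17, compute rhs = x³ + 4·x + 3 mod 17, then count y ∈ F_17 with y² ≡ rhs.
  x = 0: rhs = 3, matching y values: none (0 points).
  x = 1: rhs = 8, matching y values: 5, 12 (2 points).
  x = 2: rhs = 2, matching y values: 6, 11 (2 points).
  x = 3: rhs = 8, matching y values: 5, 12 (2 points).
  x = 4: rhs = 15, matching y values: 7, 10 (2 points).
  x = 5: rhs = 12, matching y values: none (0 points).
  x = 6: rhs = 5, matching y values: none (0 points).
  x = 7: rhs = 0, matching y values: 0 (1 points).
  x = 8: rhs = 3, matching y values: none (0 points).
  x = 9: rhs = 3, matching y values: none (0 points).
  x = 10: rhs = 6, matching y values: none (0 points).
  x = 11: rhs = 1, matching y values: 1, 16 (2 points).
  x = 12: rhs = 11, matching y values: none (0 points).
  x = 13: rhs = 8, matching y values: 5, 12 (2 points).
  x = 14: rhs = 15, matching y values: 7, 10 (2 points).
  x = 15: rhs = 4, matching y values: 2, 15 (2 points).
  x = 16: rhs = 15, matching y values: 7, 10 (2 points).
Total affine count: 19.
Full point count |E(F_17)| = 19 + 1 = 20.
Hasse bound: |20 − (17+1)| = |2| = 2 ≤ 2√17 ≈ 8.2462 ✓.


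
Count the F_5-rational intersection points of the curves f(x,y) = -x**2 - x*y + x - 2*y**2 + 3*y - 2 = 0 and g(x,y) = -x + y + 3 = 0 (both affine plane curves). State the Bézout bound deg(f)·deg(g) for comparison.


Common zeros: ∅; count = 0; Bézout bound = 2.

deg(f) = 2, deg(g) = 1, so Bézout bound = 2.
Scan x ∈ F_5. For each x, list the y ∈ F_5 with f(x, y) ≡ 0 and those with g(x, y) ≡ 0 (mod 5); the common zeros in that column are the intersection.
  x = 0: f ≡ 0 at y ∈ ∅; g ≡ 0 at y ∈ {2}; common: ∅.
  x = 1: f ≡ 0 at y ∈ ∅; g ≡ 0 at y ∈ {3}; common: ∅.
  x = 2: f ≡ 0 at y ∈ {1, 2}; g ≡ 0 at y ∈ {4}; common: ∅.
  x = 3: f ≡ 0 at y ∈ {1, 4}; g ≡ 0 at y ∈ {0}; common: ∅.
  x = 4: f ≡ 0 at y ∈ {3, 4}; g ≡ 0 at y ∈ {1}; common: ∅.
Collecting: common zeros = ∅, so the count is 0.
Comparison with the Bézout bound: 0 ≤ 2 = deg(f)·deg(g), as expected for curves with no common component (the affine F_5-count falls short of the bound because intersections may lie at infinity, over extension fields, or carry multiplicity).


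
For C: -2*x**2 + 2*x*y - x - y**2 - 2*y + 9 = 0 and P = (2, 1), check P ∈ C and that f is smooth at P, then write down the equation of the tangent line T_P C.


Tangent line at P: 14 - 7*x = 0.

Step 1: f(2, 1) = 0, so P lies on C.
Step 2: partial derivatives
  f_x(x, y) = -4*x + 2*y - 1, f_y(x, y) = 2*x - 2*y - 2.
  f_x(P) = -7, f_y(P) = 0 (gradient nonzero, so P is smooth).
Step 3: tangent line at P: -7·(x − 2) + 0·(y − 1) = 0.
Expanding: 14 - 7*x = 0.


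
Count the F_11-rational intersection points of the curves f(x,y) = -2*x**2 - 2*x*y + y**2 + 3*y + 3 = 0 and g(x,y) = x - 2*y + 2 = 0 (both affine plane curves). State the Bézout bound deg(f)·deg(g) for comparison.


Common zeros: {(8, 5)}; count = 1; Bézout bound = 2.

deg(f) = 2, deg(g) = 1, so Bézout bound = 2.
Scan x ∈ F_11. For each x, list the y ∈ F_11 with f(x, y) ≡ 0 and those with g(x, y) ≡ 0 (mod 11); the common zeros in that column are the intersection.
  x = 0: f ≡ 0 at y ∈ ∅; g ≡ 0 at y ∈ {1}; common: ∅.
  x = 1: f ≡ 0 at y ∈ ∅; g ≡ 0 at y ∈ {7}; common: ∅.
  x = 2: f ≡ 0 at y ∈ ∅; g ≡ 0 at y ∈ {2}; common: ∅.
  x = 3: f ≡ 0 at y ∈ {4, 10}; g ≡ 0 at y ∈ {8}; common: ∅.
  x = 4: f ≡ 0 at y ∈ {1, 4}; g ≡ 0 at y ∈ {3}; common: ∅.
  x = 5: f ≡ 0 at y ∈ ∅; g ≡ 0 at y ∈ {9}; common: ∅.
  x = 6: f ≡ 0 at y ∈ {1, 8}; g ≡ 0 at y ∈ {4}; common: ∅.
  x = 7: f ≡ 0 at y ∈ ∅; g ≡ 0 at y ∈ {10}; common: ∅.
  x = 8: f ≡ 0 at y ∈ {5, 8}; g ≡ 0 at y ∈ {5}; common: {5}.
  x = 9: f ≡ 0 at y ∈ {5, 10}; g ≡ 0 at y ∈ {0}; common: ∅.
  x = 10: f ≡ 0 at y ∈ ∅; g ≡ 0 at y ∈ {6}; common: ∅.
Collecting: common zeros = {(8, 5)}, so the count is 1.
Comparison with the Bézout bound: 1 ≤ 2 = deg(f)·deg(g), as expected for curves with no common component (the affine F_11-count falls short of the bound because intersections may lie at infinity, over extension fields, or carry multiplicity).


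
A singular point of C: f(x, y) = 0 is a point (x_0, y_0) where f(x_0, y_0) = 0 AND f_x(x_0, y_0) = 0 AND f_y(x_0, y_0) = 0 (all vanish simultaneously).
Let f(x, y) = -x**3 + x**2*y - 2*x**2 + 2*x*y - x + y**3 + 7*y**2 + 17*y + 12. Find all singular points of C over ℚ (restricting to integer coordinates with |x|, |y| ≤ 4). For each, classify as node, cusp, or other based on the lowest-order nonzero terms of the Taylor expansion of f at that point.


Singular points: {(-1, -2)}; classification: node.

Compute partial derivatives:
  f_x = -3*x**2 + 2*x*y - 4*x + 2*y - 1.
  f_y = x**2 + 2*x + 3*y**2 + 14*y + 17.
Scan x_0 ∈ {−4, ..., 4}. For each x_0, f_y(x_0, y) is a polynomial in y; find its integer roots y ∈ {−4, ..., 4}, then test f_x and f at those candidates.
  x = -4: f_y(-4, y) = 3*y**2 + 14*y + 25; no integer root y with |y| ≤ 4.
  x = -3: f_y(-3, y) = 3*y**2 + 14*y + 20; no integer root y with |y| ≤ 4.
  x = -2: f_y(-2, y) = 3*y**2 + 14*y + 17; no integer root y with |y| ≤ 4.
  x = -1: f_y(-1, y) = 3*y**2 + 14*y + 16; vanishes at y ∈ {-2}. (-1, -2): f_x = 0, f = 0 — SINGULAR.
  x = 0: f_y(0, y) = 3*y**2 + 14*y + 17; no integer root y with |y| ≤ 4.
  x = 1: f_y(1, y) = 3*y**2 + 14*y + 20; no integer root y with |y| ≤ 4.
  x = 2: f_y(2, y) = 3*y**2 + 14*y + 25; no integer root y with |y| ≤ 4.
  x = 3: f_y(3, y) = 3*y**2 + 14*y + 32; no integer root y with |y| ≤ 4.
  x = 4: f_y(4, y) = 3*y**2 + 14*y + 41; no integer root y with |y| ≤ 4.
Only singular point on the grid: (-1, -2).
Classify: substitute x = -1 + u, y = -2 + v and expand: f = -u**3 + u**2*v - u**2 + v**3 + v**2.
No constant or linear terms (consistent with a singular point). Quadratic part: -u**2 + v**2. Cubic part: -u**3 + u**2*v + v**3.
The quadratic part v**2 - u**2 = (v − u)(v + u) splits into two distinct linear factors, so there are two distinct tangent lines y − -2 = ±(x − -1) — this is a node (ordinary double point).
Classification: node.


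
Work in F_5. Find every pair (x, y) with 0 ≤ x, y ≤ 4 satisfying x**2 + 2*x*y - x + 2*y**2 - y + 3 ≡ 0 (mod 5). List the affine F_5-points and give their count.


Affine F_5-points: {(2, 0), (2, 1), (4, 0), (4, 4)}; count = 4.

For each of the 25 pairs (x, y) ∈ F_5², evaluate f(x, y) mod 5. Record the zeros.
  x = 0: [0↦3, 1↦4, 2↦4, 3↦3, 4↦1]  zeros at y ∈ ∅
  x = 1: [0↦3, 1↦1, 2↦3, 3↦4, 4↦4]  zeros at y ∈ ∅
  x = 2: [0↦0, 1↦0, 2↦4, 3↦2, 4↦4]  zeros at y ∈ {0, 1}
  x = 3: [0↦4, 1↦1, 2↦2, 3↦2, 4↦1]  zeros at y ∈ ∅
  x = 4: [0↦0, 1↦4, 2↦2, 3↦4, 4↦0]  zeros at y ∈ {0, 4}
Collecting zeros: affine points = {(2, 0), (2, 1), (4, 0), (4, 4)}.
Total count |C(F_5)_aff| = 4.


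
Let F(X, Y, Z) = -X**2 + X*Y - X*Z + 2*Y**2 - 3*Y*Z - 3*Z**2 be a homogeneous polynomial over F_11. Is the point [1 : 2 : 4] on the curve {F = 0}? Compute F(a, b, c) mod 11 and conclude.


F(1,2,4) ≡ 10 (mod 11); P is NOT on the curve.

Evaluate F(1, 2, 4) term-by-term (mod 11).
  -X**2 ↦ -1·1·1·1 = -1
  X*Y ↦ 1·1·2·1 = 2
  -X*Z ↦ -1·1·1·4 = -4
  2*Y**2 ↦ 2·1·4·1 = 8
  -3*Y*Z ↦ -3·1·2·4 = -24
  -3*Z**2 ↦ -3·1·1·16 = -48
Sum: F(1, 2, 4) = (-1) + (2) + (-4) + (8) + (-24) + (-48) = -67.
Reducing mod 11: -67 ≡ 10 (mod 11).
Since F(a, b, c) ≡ 10 ≠ 0 (mod 11), P does NOT lie on the curve.


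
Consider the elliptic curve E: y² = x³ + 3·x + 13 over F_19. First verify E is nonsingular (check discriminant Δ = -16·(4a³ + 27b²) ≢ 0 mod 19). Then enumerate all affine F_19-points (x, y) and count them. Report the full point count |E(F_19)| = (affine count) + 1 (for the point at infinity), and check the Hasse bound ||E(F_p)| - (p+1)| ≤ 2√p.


Affine points = {(1, 6), (1, 13), (3, 7), (3, 12), (5, 1), (5, 18), (6, 0), (7, 4), (7, 15), (8, 6), (8, 13), (9, 3), (9, 16), (10, 6), (10, 13), (11, 3), (11, 16), (13, 8), (13, 11), (14, 5), (14, 14), (18, 3), (18, 16)}; affine count = 23; |E(F_19)| = 24.

Discriminant check: Δ ∝ 4a³ + 27b² = 4·3³ + 27·13² = 4·27 + 27·169 ≡ 16 (mod 19). Nonzero ⇒ E is nonsingular.
For each x ∈ F_19, compute rhs = x³ + 3·x + 13 mod 19, then count y ∈ F_19 with y² ≡ rhs.
  x = 0: rhs = 13, matching y values: none (0 points).
  x = 1: rhs = 17, matching y values: 6, 13 (2 points).
  x = 2: rhs = 8, matching y values: none (0 points).
  x = 3: rhs = 11, matching y values: 7, 12 (2 points).
  x = 4: rhs = 13, matching y values: none (0 points).
  x = 5: rhs = 1, matching y values: 1, 18 (2 points).
  x = 6: rhs = 0, matching y values: 0 (1 points).
  x = 7: rhs = 16, matching y values: 4, 15 (2 points).
  x = 8: rhs = 17, matching y values: 6, 13 (2 points).
  x = 9: rhs = 9, matching y values: 3, 16 (2 points).
  x = 10: rhs = 17, matching y values: 6, 13 (2 points).
  x = 11: rhs = 9, matching y values: 3, 16 (2 points).
  x = 12: rhs = 10, matching y values: none (0 points).
  x = 13: rhs = 7, matching y values: 8, 11 (2 points).
  x = 14: rhs = 6, matching y values: 5, 14 (2 points).
  x = 15: rhs = 13, matching y values: none (0 points).
  x = 16: rhs = 15, matching y values: none (0 points).
  x = 17: rhs = 18, matching y values: none (0 points).
  x = 18: rhs = 9, matching y values: 3, 16 (2 points).
Total affine count: 23.
Full point count |E(F_19)| = 23 + 1 = 24.
Hasse bound: |24 − (19+1)| = |4| = 4 ≤ 2√19 ≈ 8.7178 ✓.


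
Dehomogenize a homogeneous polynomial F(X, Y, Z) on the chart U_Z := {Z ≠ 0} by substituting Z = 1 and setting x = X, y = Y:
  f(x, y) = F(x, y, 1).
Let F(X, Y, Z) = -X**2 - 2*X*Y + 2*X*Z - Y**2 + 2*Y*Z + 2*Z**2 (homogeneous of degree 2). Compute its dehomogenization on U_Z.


f(x, y) = -x**2 - 2*x*y + 2*x - y**2 + 2*y + 2

On U_Z we set Z = 1. Each monomial c·X^i·Y^j·Z^k in F becomes c·x^i·y^j·1^k = c·x^i·y^j.
Substituting Z = 1: F(X, Y, 1) = -x**2 - 2*x*y + 2*x - y**2 + 2*y + 2.
Note: deg(f) ≤ deg(F) = 2; strict inequality happens when F is divisible by Z (lost terms).


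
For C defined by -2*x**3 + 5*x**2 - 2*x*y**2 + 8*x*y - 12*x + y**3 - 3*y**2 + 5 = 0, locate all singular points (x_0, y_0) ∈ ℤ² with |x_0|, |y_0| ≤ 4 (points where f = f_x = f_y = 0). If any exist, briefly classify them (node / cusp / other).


Singular points: {(1, 2)}; classification: node.

Compute partial derivatives:
  f_x = -6*x**2 + 10*x - 2*y**2 + 8*y - 12.
  f_y = -4*x*y + 8*x + 3*y**2 - 6*y.
Scan x_0 ∈ {−4, ..., 4}. For each x_0, f_y(x_0, y) is a polynomial in y; find its integer roots y ∈ {−4, ..., 4}, then test f_x and f at those candidates.
  x = -4: f_y(-4, y) = 3*y**2 + 10*y - 32; vanishes at y ∈ {2}. (-4, 2): f_x = -140 ≠ 0.
  x = -3: f_y(-3, y) = 3*y**2 + 6*y - 24; vanishes at y ∈ {-4, 2}. (-3, -4): f_x = -160 ≠ 0; (-3, 2): f_x = -88 ≠ 0.
  x = -2: f_y(-2, y) = 3*y**2 + 2*y - 16; vanishes at y ∈ {2}. (-2, 2): f_x = -48 ≠ 0.
  x = -1: f_y(-1, y) = 3*y**2 - 2*y - 8; vanishes at y ∈ {2}. (-1, 2): f_x = -20 ≠ 0.
  x = 0: f_y(0, y) = 3*y**2 - 6*y; vanishes at y ∈ {0, 2}. (0, 0): f_x = -12 ≠ 0; (0, 2): f_x = -4 ≠ 0.
  x = 1: f_y(1, y) = 3*y**2 - 10*y + 8; vanishes at y ∈ {2}. (1, 2): f_x = 0, f = 0 — SINGULAR.
  x = 2: f_y(2, y) = 3*y**2 - 14*y + 16; vanishes at y ∈ {2}. (2, 2): f_x = -8 ≠ 0.
  x = 3: f_y(3, y) = 3*y**2 - 18*y + 24; vanishes at y ∈ {2, 4}. (3, 2): f_x = -28 ≠ 0; (3, 4): f_x = -36 ≠ 0.
  x = 4: f_y(4, y) = 3*y**2 - 22*y + 32; vanishes at y ∈ {2}. (4, 2): f_x = -60 ≠ 0.
Only singular point on the grid: (1, 2).
Classify: substitute x = 1 + u, y = 2 + v and expand: f = -2*u**3 - u**2 - 2*u*v**2 + v**3 + v**2.
No constant or linear terms (consistent with a singular point). Quadratic part: -u**2 + v**2. Cubic part: -2*u**3 - 2*u*v**2 + v**3.
The quadratic part v**2 - u**2 = (v − u)(v + u) splits into two distinct linear factors, so there are two distinct tangent lines y − 2 = ±(x − 1) — this is a node (ordinary double point).
Classification: node.


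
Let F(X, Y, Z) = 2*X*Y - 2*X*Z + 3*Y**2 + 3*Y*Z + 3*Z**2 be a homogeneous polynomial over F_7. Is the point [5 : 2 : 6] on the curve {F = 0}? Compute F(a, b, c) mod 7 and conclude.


F(5,2,6) ≡ 4 (mod 7); P is NOT on the curve.

Evaluate F(5, 2, 6) term-by-term (mod 7).
  2*X*Y ↦ 2·5·2·1 = 20
  -2*X*Z ↦ -2·5·1·6 = -60
  3*Y**2 ↦ 3·1·4·1 = 12
  3*Y*Z ↦ 3·1·2·6 = 36
  3*Z**2 ↦ 3·1·1·36 = 108
Sum: F(5, 2, 6) = (20) + (-60) + (12) + (36) + (108) = 116.
Reducing mod 7: 116 ≡ 4 (mod 7).
Since F(a, b, c) ≡ 4 ≠ 0 (mod 7), P does NOT lie on the curve.


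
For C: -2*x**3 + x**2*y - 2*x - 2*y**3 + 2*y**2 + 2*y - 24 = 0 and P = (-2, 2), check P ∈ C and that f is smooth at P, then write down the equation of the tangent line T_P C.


Tangent line at P: -34*x - 10*y - 48 = 0.

Step 1: f(-2, 2) = 0, so P lies on C.
Step 2: partial derivatives
  f_x(x, y) = -6*x**2 + 2*x*y - 2, f_y(x, y) = x**2 - 6*y**2 + 4*y + 2.
  f_x(P) = -34, f_y(P) = -10 (gradient nonzero, so P is smooth).
Step 3: tangent line at P: -34·(x − -2) + -10·(y − 2) = 0.
Expanding: -34*x - 10*y - 48 = 0.


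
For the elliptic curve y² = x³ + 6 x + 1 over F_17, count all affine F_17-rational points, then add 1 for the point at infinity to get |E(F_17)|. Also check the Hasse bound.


Affine points = {(0, 1), (0, 16), (1, 5), (1, 12), (2, 2), (2, 15), (4, 2), (4, 15), (6, 7), (6, 10), (8, 0), (9, 6), (9, 11), (11, 2), (11, 15), (12, 4), (12, 13), (13, 7), (13, 10), (15, 7), (15, 10)}; affine count = 21; |E(F_17)| = 22.

Discriminant check: Δ ∝ 4a³ + 27b² = 4·6³ + 27·1² = 4·216 + 27·1 ≡ 7 (mod 17). Nonzero ⇒ E is nonsingular.
For each x ∈ F_17, compute rhs = x³ + 6·x + 1 mod 17, then count y ∈ F_17 with y² ≡ rhs.
  x = 0: rhs = 1, matching y values: 1, 16 (2 points).
  x = 1: rhs = 8, matching y values: 5, 12 (2 points).
  x = 2: rhs = 4, matching y values: 2, 15 (2 points).
  x = 3: rhs = 12, matching y values: none (0 points).
  x = 4: rhs = 4, matching y values: 2, 15 (2 points).
  x = 5: rhs = 3, matching y values: none (0 points).
  x = 6: rhs = 15, matching y values: 7, 10 (2 points).
  x = 7: rhs = 12, matching y values: none (0 points).
  x = 8: rhs = 0, matching y values: 0 (1 points).
  x = 9: rhs = 2, matching y values: 6, 11 (2 points).
  x = 10: rhs = 7, matching y values: none (0 points).
  x = 11: rhs = 4, matching y values: 2, 15 (2 points).
  x = 12: rhs = 16, matching y values: 4, 13 (2 points).
  x = 13: rhs = 15, matching y values: 7, 10 (2 points).
  x = 14: rhs = 7, matching y values: none (0 points).
  x = 15: rhs = 15, matching y values: 7, 10 (2 points).
  x = 16: rhs = 11, matching y values: none (0 points).
Total affine count: 21.
Full point count |E(F_17)| = 21 + 1 = 22.
Hasse bound: |22 − (17+1)| = |4| = 4 ≤ 2√17 ≈ 8.2462 ✓.


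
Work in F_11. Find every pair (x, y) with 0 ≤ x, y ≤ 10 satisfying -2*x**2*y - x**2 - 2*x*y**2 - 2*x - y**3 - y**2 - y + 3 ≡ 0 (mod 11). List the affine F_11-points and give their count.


Affine F_11-points: {(0, 1), (0, 2), (0, 7), (1, 0), (2, 10), (3, 4), (3, 5), (3, 6), (4, 6), (6, 1), (8, 0), (8, 7), (8, 9), (9, 2), (10, 9)}; count = 15.

For each of the 121 pairs (x, y) ∈ F_11², evaluate f(x, y) mod 11. Record the zeros.
  x = 0: [0↦3, 1↦0, 2↦0, 3↦8, 4↦7, 5↦2, 6↦9, 7↦0, 8↦2, 9↦9, 10↦4]  zeros at y ∈ {1, 2, 7}
  x = 1: [0↦0, 1↦4, 2↦7, 3↦3, 4↦8, 5↦5, 6↦10, 7↦6, 8↦9, 9↦2, 10↦1]  zeros at y ∈ {0}
  x = 2: [0↦6, 1↦2, 2↦4, 3↦6, 4↦2, 5↦8, 6↦7, 7↦4, 8↦4, 9↦1, 10↦0]  zeros at y ∈ {10}
  x = 3: [0↦10, 1↦5, 2↦2, 3↦6, 4↦0, 5↦0, 6↦0, 7↦5, 8↦9, 9↦6, 10↦1]  zeros at y ∈ {4, 5, 6}
  x = 4: [0↦1, 1↦2, 2↦1, 3↦3, 4↦2, 5↦3, 6↦0, 7↦9, 8↦2, 9↦6, 10↦4]  zeros at y ∈ {6}
  x = 5: [0↦1, 1↦4, 2↦1, 3↦8, 4↦8, 5↦6, 6↦7, 7↦5, 8↦5, 9↦1, 10↦9]  zeros at y ∈ ∅
  x = 6: [0↦10, 1↦0, 2↦2, 3↦10, 4↦7, 5↦9, 6↦10, 7↦4, 8↦7, 9↦2, 10↦5]  zeros at y ∈ {1}
  x = 7: [0↦6, 1↦1, 2↦4, 3↦9, 4↦10, 5↦1, 6↦9, 7↦6, 8↦8, 9↦9, 10↦3]  zeros at y ∈ ∅
  x = 8: [0↦0, 1↦7, 2↦7, 3↦5, 4↦6, 5↦4, 6↦4, 7↦0, 8↦8, 9↦0, 10↦3]  zeros at y ∈ {0, 7, 9}
  x = 9: [0↦3, 1↦7, 2↦0, 3↦9, 4↦6, 5↦7, 6↦6, 7↦8, 8↦7, 9↦8, 10↦5]  zeros at y ∈ {2}
  x = 10: [0↦4, 1↦1, 2↦5, 3↦10, 4↦10, 5↦10, 6↦4, 7↦8, 8↦5, 9↦0, 10↦9]  zeros at y ∈ {9}
Collecting zeros: affine points = {(0, 1), (0, 2), (0, 7), (1, 0), (2, 10), (3, 4), (3, 5), (3, 6), (4, 6), (6, 1), (8, 0), (8, 7), (8, 9), (9, 2), (10, 9)}.
Total count |C(F_11)_aff| = 15.


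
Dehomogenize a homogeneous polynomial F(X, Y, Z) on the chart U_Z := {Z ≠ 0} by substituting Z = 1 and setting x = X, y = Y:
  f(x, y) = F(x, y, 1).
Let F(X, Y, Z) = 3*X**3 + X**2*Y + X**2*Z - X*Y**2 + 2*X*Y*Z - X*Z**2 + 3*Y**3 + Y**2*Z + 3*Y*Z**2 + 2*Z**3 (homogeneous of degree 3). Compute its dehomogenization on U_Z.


f(x, y) = 3*x**3 + x**2*y + x**2 - x*y**2 + 2*x*y - x + 3*y**3 + y**2 + 3*y + 2

On U_Z we set Z = 1. Each monomial c·X^i·Y^j·Z^k in F becomes c·x^i·y^j·1^k = c·x^i·y^j.
Substituting Z = 1: F(X, Y, 1) = 3*x**3 + x**2*y + x**2 - x*y**2 + 2*x*y - x + 3*y**3 + y**2 + 3*y + 2.
Note: deg(f) ≤ deg(F) = 3; strict inequality happens when F is divisible by Z (lost terms).


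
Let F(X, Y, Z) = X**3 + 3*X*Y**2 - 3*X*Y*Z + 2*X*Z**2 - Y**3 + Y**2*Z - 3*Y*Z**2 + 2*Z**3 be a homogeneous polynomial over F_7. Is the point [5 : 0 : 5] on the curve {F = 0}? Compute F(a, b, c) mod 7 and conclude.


F(5,0,5) ≡ 2 (mod 7); P is NOT on the curve.

Evaluate F(5, 0, 5) term-by-term (mod 7).
  X**3 ↦ 1·125·1·1 = 125
  3*X*Y**2 ↦ 3·5·0·1 = 0
  -3*X*Y*Z ↦ -3·5·0·5 = 0
  2*X*Z**2 ↦ 2·5·1·25 = 250
  -Y**3 ↦ -1·1·0·1 = 0
  Y**2*Z ↦ 1·1·0·5 = 0
  -3*Y*Z**2 ↦ -3·1·0·25 = 0
  2*Z**3 ↦ 2·1·1·125 = 250
Sum: F(5, 0, 5) = (125) + (0) + (0) + (250) + (0) + (0) + (0) + (250) = 625.
Reducing mod 7: 625 ≡ 2 (mod 7).
Since F(a, b, c) ≡ 2 ≠ 0 (mod 7), P does NOT lie on the curve.


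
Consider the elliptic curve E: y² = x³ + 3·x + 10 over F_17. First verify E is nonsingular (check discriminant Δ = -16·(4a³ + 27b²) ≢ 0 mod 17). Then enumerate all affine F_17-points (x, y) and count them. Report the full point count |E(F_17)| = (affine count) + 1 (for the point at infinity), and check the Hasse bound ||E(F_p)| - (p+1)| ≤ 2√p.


Affine points = {(4, 1), (4, 16), (7, 0), (8, 6), (8, 11), (9, 1), (9, 16), (13, 6), (13, 11), (14, 5), (14, 12), (15, 8), (15, 9)}; affine count = 13; |E(F_17)| = 14.

Discriminant check: Δ ∝ 4a³ + 27b² = 4·3³ + 27·10² = 4·27 + 27·100 ≡ 3 (mod 17). Nonzero ⇒ E is nonsingular.
For each x ∈ F_17, compute rhs = x³ + 3·x + 10 mod 17, then count y ∈ F_17 with y² ≡ rhs.
  x = 0: rhs = 10, matching y values: none (0 points).
  x = 1: rhs = 14, matching y values: none (0 points).
  x = 2: rhs = 7, matching y values: none (0 points).
  x = 3: rhs = 12, matching y values: none (0 points).
  x = 4: rhs = 1, matching y values: 1, 16 (2 points).
  x = 5: rhs = 14, matching y values: none (0 points).
  x = 6: rhs = 6, matching y values: none (0 points).
  x = 7: rhs = 0, matching y values: 0 (1 points).
  x = 8: rhs = 2, matching y values: 6, 11 (2 points).
  x = 9: rhs = 1, matching y values: 1, 16 (2 points).
  x = 10: rhs = 3, matching y values: none (0 points).
  x = 11: rhs = 14, matching y values: none (0 points).
  x = 12: rhs = 6, matching y values: none (0 points).
  x = 13: rhs = 2, matching y values: 6, 11 (2 points).
  x = 14: rhs = 8, matching y values: 5, 12 (2 points).
  x = 15: rhs = 13, matching y values: 8, 9 (2 points).
  x = 16: rhs = 6, matching y values: none (0 points).
Total affine count: 13.
Full point count |E(F_17)| = 13 + 1 = 14.
Hasse bound: |14 − (17+1)| = |-4| = 4 ≤ 2√17 ≈ 8.2462 ✓.


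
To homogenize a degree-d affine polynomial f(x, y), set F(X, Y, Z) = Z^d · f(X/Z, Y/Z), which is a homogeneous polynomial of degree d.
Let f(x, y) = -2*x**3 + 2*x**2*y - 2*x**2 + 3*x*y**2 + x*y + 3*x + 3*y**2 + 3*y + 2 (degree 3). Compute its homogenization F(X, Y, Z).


F(X, Y, Z) = -2*X**3 + 2*X**2*Y - 2*X**2*Z + 3*X*Y**2 + X*Y*Z + 3*X*Z**2 + 3*Y**2*Z + 3*Y*Z**2 + 2*Z**3

deg(f) = 3.
Substitute x = X/Z, y = Y/Z into f, then multiply by Z^3.
  monomial -2·x^3·y^0 ↦ -2·X^3·Y^0·Z^0.
  monomial 2·x^2·y^1 ↦ 2·X^2·Y^1·Z^0.
  monomial -2·x^2·y^0 ↦ -2·X^2·Y^0·Z^1.
  monomial 3·x^1·y^2 ↦ 3·X^1·Y^2·Z^0.
  monomial 1·x^1·y^1 ↦ 1·X^1·Y^1·Z^1.
  monomial 3·x^1·y^0 ↦ 3·X^1·Y^0·Z^2.
  monomial 3·x^0·y^2 ↦ 3·X^0·Y^2·Z^1.
  monomial 3·x^0·y^1 ↦ 3·X^0·Y^1·Z^2.
  monomial 2·x^0·y^0 ↦ 2·X^0·Y^0·Z^3.
Collecting: F(X, Y, Z) = -2*X**3 + 2*X**2*Y - 2*X**2*Z + 3*X*Y**2 + X*Y*Z + 3*X*Z**2 + 3*Y**2*Z + 3*Y*Z**2 + 2*Z**3.


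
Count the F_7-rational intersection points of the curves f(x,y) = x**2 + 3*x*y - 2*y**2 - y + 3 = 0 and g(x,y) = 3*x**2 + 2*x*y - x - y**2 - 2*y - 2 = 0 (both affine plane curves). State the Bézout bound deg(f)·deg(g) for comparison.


Common zeros: ∅; count = 0; Bézout bound = 4.

deg(f) = 2, deg(g) = 2, so Bézout bound = 4.
Scan x ∈ F_7. For each x, list the y ∈ F_7 with f(x, y) ≡ 0 and those with g(x, y) ≡ 0 (mod 7); the common zeros in that column are the intersection.
  x = 0: f ≡ 0 at y ∈ {1, 2}; g ≡ 0 at y ∈ ∅; common: ∅.
  x = 1: f ≡ 0 at y ∈ {2, 6}; g ≡ 0 at y ∈ {0}; common: ∅.
  x = 2: f ≡ 0 at y ∈ {0, 6}; g ≡ 0 at y ∈ {4, 5}; common: ∅.
  x = 3: f ≡ 0 at y ∈ ∅; g ≡ 0 at y ∈ ∅; common: ∅.
  x = 4: f ≡ 0 at y ∈ {1}; g ≡ 0 at y ∈ {0, 6}; common: ∅.
  x = 5: f ≡ 0 at y ∈ {0}; g ≡ 0 at y ∈ {4}; common: ∅.
  x = 6: f ≡ 0 at y ∈ ∅; g ≡ 0 at y ∈ ∅; common: ∅.
Collecting: common zeros = ∅, so the count is 0.
Comparison with the Bézout bound: 0 ≤ 4 = deg(f)·deg(g), as expected for curves with no common component (the affine F_7-count falls short of the bound because intersections may lie at infinity, over extension fields, or carry multiplicity).


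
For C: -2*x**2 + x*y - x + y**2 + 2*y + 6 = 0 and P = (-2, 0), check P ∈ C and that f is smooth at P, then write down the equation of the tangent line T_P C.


Tangent line at P: 7*x + 14 = 0.

Step 1: f(-2, 0) = 0, so P lies on C.
Step 2: partial derivatives
  f_x(x, y) = -4*x + y - 1, f_y(x, y) = x + 2*y + 2.
  f_x(P) = 7, f_y(P) = 0 (gradient nonzero, so P is smooth).
Step 3: tangent line at P: 7·(x − -2) + 0·(y − 0) = 0.
Expanding: 7*x + 14 = 0.


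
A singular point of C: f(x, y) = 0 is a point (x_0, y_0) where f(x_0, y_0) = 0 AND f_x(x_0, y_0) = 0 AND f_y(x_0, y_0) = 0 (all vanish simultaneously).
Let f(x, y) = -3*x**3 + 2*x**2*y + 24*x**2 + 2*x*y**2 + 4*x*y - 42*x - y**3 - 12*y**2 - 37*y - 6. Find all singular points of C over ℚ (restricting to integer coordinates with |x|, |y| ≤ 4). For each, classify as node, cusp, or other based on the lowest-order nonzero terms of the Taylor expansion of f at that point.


Singular points: {(2, -3)}; classification: cusp.

Compute partial derivatives:
  f_x = -9*x**2 + 4*x*y + 48*x + 2*y**2 + 4*y - 42.
  f_y = 2*x**2 + 4*x*y + 4*x - 3*y**2 - 24*y - 37.
Scan x_0 ∈ {−4, ..., 4}. For each x_0, f_y(x_0, y) is a polynomial in y; find its integer roots y ∈ {−4, ..., 4}, then test f_x and f at those candidates.
  x = -4: f_y(-4, y) = -3*y**2 - 40*y - 21; no integer root y with |y| ≤ 4.
  x = -3: f_y(-3, y) = -3*y**2 - 36*y - 31; no integer root y with |y| ≤ 4.
  x = -2: f_y(-2, y) = -3*y**2 - 32*y - 37; no integer root y with |y| ≤ 4.
  x = -1: f_y(-1, y) = -3*y**2 - 28*y - 39; no integer root y with |y| ≤ 4.
  x = 0: f_y(0, y) = -3*y**2 - 24*y - 37; no integer root y with |y| ≤ 4.
  x = 1: f_y(1, y) = -3*y**2 - 20*y - 31; no integer root y with |y| ≤ 4.
  x = 2: f_y(2, y) = -3*y**2 - 16*y - 21; vanishes at y ∈ {-3}. (2, -3): f_x = 0, f = 0 — SINGULAR.
  x = 3: f_y(3, y) = -3*y**2 - 12*y - 7; no integer root y with |y| ≤ 4.
  x = 4: f_y(4, y) = -3*y**2 - 8*y + 11; vanishes at y ∈ {1}. (4, 1): f_x = 28 ≠ 0.
Only singular point on the grid: (2, -3).
Classify: substitute x = 2 + u, y = -3 + v and expand: f = -3*u**3 + 2*u**2*v + 2*u*v**2 - v**3 + v**2.
No constant or linear terms (consistent with a singular point). Quadratic part: v**2. Cubic part: -3*u**3 + 2*u**2*v + 2*u*v**2 - v**3.
The quadratic part v**2 is a perfect square, so there is a single (double) tangent line v = 0, i.e. y = -3. Restricting the cubic part to that line (v = 0) leaves -3*u**3 ≠ 0, so f is not divisible by v and the branch is v² ≈ 3*u**3 to lowest order — this is a cusp.
Classification: cusp.


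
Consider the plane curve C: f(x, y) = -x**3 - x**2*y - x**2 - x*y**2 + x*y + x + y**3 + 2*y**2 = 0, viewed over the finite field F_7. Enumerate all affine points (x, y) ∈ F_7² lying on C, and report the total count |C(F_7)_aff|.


Affine F_7-points: {(0, 0), (0, 5), (1, 3), (2, 5), (5, 2), (6, 5)}; count = 6.

For each of the 49 pairs (x, y) ∈ F_7², evaluate f(x, y) mod 7. Record the zeros.
  x = 0: [0↦0, 1↦3, 2↦2, 3↦3, 4↦5, 5↦0, 6↦1]  zeros at y ∈ {0, 5}
  x = 1: [0↦6, 1↦1, 2↦4, 3↦0, 4↦2, 5↦2, 6↦6]  zeros at y ∈ {3}
  x = 2: [0↦4, 1↦3, 2↦1, 3↦4, 4↦4, 5↦0, 6↦5]  zeros at y ∈ {5}
  x = 3: [0↦2, 1↦3, 2↦1, 3↦2, 4↦5, 5↦2, 6↦6]  zeros at y ∈ ∅
  x = 4: [0↦1, 1↦2, 2↦5, 3↦2, 4↦6, 5↦2, 6↦3]  zeros at y ∈ ∅
  x = 5: [0↦2, 1↦1, 2↦0, 3↦5, 4↦1, 5↦1, 6↦4]  zeros at y ∈ {2}
  x = 6: [0↦6, 1↦1, 2↦1, 3↦5, 4↦5, 5↦0, 6↦3]  zeros at y ∈ {5}
Collecting zeros: affine points = {(0, 0), (0, 5), (1, 3), (2, 5), (5, 2), (6, 5)}.
Total count |C(F_7)_aff| = 6.
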